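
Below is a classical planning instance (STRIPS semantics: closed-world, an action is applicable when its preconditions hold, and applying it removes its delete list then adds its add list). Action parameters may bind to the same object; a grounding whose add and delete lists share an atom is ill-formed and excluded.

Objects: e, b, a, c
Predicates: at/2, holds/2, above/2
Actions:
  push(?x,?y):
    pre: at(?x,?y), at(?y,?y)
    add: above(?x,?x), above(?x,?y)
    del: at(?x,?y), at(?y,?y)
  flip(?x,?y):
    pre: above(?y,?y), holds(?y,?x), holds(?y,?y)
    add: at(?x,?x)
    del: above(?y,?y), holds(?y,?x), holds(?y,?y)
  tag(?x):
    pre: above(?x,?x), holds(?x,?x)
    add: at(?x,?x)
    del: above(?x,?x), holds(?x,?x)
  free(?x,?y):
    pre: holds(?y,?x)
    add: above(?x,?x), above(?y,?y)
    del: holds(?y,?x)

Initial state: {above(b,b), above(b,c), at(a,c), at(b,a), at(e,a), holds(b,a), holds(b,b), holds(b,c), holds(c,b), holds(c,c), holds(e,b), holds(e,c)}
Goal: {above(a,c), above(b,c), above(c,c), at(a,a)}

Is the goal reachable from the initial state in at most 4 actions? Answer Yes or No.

1. flip(a,b)  →  {above(b,c), at(a,a), at(a,c), at(b,a), at(e,a), holds(b,c), holds(c,b), holds(c,c), holds(e,b), holds(e,c)}
2. free(b,c)  →  {above(b,b), above(b,c), above(c,c), at(a,a), at(a,c), at(b,a), at(e,a), holds(b,c), holds(c,c), holds(e,b), holds(e,c)}
3. flip(c,c)  →  {above(b,b), above(b,c), at(a,a), at(a,c), at(b,a), at(c,c), at(e,a), holds(b,c), holds(e,b), holds(e,c)}
4. push(a,c)  →  {above(a,a), above(a,c), above(b,b), above(b,c), at(a,a), at(b,a), at(e,a), holds(b,c), holds(e,b), holds(e,c)}
5. free(c,e)  →  {above(a,a), above(a,c), above(b,b), above(b,c), above(c,c), above(e,e), at(a,a), at(b,a), at(e,a), holds(b,c), holds(e,b)}
optimal plan length = 5; 5 > 4

No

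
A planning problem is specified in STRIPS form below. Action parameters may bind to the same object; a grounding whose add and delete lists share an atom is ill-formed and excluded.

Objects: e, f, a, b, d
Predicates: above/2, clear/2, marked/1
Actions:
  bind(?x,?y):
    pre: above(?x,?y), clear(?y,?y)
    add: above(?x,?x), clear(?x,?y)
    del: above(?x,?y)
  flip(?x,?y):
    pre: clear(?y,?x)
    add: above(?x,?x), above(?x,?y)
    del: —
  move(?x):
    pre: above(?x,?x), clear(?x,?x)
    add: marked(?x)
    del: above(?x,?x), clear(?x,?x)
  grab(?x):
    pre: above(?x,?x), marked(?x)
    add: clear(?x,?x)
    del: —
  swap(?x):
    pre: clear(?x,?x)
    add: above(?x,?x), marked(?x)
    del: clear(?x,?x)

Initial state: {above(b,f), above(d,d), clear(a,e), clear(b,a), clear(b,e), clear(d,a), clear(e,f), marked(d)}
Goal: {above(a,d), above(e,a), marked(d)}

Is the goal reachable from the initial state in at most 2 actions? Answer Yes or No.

1. flip(e,a)  →  {above(b,f), above(d,d), above(e,a), above(e,e), clear(a,e), clear(b,a), clear(b,e), clear(d,a), clear(e,f), marked(d)}
2. flip(a,d)  →  {above(a,a), above(a,d), above(b,f), above(d,d), above(e,a), above(e,e), clear(a,e), clear(b,a), clear(b,e), clear(d,a), clear(e,f), marked(d)}
optimal plan length = 2; 2 ≤ 2

Yes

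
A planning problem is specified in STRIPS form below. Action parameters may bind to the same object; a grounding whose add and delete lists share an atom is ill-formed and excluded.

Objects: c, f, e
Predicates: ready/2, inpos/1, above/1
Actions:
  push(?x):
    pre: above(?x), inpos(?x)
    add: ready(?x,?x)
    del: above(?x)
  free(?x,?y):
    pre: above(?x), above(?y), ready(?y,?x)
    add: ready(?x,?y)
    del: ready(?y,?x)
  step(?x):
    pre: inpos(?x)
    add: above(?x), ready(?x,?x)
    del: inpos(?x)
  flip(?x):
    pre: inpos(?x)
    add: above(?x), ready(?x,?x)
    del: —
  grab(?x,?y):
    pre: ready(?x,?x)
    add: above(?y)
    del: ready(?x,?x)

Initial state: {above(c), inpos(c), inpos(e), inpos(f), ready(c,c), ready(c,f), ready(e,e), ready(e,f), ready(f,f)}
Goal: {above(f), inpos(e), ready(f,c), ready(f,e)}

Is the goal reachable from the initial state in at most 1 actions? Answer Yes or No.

No

1. step(f)  →  {above(c), above(f), inpos(c), inpos(e), ready(c,c), ready(c,f), ready(e,e), ready(e,f), ready(f,f)}
2. free(f,c)  →  {above(c), above(f), inpos(c), inpos(e), ready(c,c), ready(e,e), ready(e,f), ready(f,c), ready(f,f)}
3. flip(e)  →  {above(c), above(e), above(f), inpos(c), inpos(e), ready(c,c), ready(e,e), ready(e,f), ready(f,c), ready(f,f)}
4. free(f,e)  →  {above(c), above(e), above(f), inpos(c), inpos(e), ready(c,c), ready(e,e), ready(f,c), ready(f,e), ready(f,f)}
optimal plan length = 4; 4 > 1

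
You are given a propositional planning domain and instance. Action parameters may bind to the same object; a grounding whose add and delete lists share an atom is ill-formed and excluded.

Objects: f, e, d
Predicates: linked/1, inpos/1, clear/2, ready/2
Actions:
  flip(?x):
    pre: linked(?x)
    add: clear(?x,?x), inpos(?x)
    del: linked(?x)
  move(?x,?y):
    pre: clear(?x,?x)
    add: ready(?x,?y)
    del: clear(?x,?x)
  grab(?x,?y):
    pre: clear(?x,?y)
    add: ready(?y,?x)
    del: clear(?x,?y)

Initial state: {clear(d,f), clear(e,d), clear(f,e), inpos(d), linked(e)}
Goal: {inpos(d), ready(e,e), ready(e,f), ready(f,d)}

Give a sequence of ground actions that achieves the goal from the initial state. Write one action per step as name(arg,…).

flip(e); move(e,e); grab(f,e); grab(d,f)

1. flip(e)  →  {clear(d,f), clear(e,d), clear(e,e), clear(f,e), inpos(d), inpos(e)}
2. move(e,e)  →  {clear(d,f), clear(e,d), clear(f,e), inpos(d), inpos(e), ready(e,e)}
3. grab(f,e)  →  {clear(d,f), clear(e,d), inpos(d), inpos(e), ready(e,e), ready(e,f)}
4. grab(d,f)  →  {clear(e,d), inpos(d), inpos(e), ready(e,e), ready(e,f), ready(f,d)}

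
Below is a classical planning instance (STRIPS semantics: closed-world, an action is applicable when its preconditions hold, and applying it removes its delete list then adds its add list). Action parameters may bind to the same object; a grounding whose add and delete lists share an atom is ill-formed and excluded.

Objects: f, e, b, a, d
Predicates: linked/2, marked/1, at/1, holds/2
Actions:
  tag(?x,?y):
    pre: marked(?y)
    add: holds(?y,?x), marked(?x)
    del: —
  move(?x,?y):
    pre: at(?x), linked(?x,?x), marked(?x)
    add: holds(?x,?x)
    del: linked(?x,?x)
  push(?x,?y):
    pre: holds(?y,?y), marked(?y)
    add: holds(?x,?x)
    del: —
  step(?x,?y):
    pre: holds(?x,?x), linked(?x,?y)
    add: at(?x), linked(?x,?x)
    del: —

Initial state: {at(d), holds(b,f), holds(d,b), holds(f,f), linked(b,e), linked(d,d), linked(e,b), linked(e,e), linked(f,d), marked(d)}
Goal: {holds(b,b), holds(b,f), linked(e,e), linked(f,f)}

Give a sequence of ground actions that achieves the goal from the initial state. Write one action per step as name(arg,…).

1. tag(f,d)  →  {at(d), holds(b,f), holds(d,b), holds(d,f), holds(f,f), linked(b,e), linked(d,d), linked(e,b), linked(e,e), linked(f,d), marked(d), marked(f)}
2. push(b,f)  →  {at(d), holds(b,b), holds(b,f), holds(d,b), holds(d,f), holds(f,f), linked(b,e), linked(d,d), linked(e,b), linked(e,e), linked(f,d), marked(d), marked(f)}
3. step(f,d)  →  {at(d), at(f), holds(b,b), holds(b,f), holds(d,b), holds(d,f), holds(f,f), linked(b,e), linked(d,d), linked(e,b), linked(e,e), linked(f,d), linked(f,f), marked(d), marked(f)}

tag(f,d); push(b,f); step(f,d)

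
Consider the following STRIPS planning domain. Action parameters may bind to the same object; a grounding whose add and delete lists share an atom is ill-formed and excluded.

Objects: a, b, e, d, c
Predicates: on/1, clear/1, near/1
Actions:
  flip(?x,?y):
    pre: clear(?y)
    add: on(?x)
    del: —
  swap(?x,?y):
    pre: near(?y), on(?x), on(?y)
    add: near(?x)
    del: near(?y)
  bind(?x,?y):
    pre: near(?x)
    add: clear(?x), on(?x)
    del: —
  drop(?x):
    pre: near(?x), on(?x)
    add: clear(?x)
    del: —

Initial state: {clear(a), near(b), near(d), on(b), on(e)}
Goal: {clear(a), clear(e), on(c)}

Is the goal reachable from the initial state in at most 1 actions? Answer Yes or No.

1. flip(c,a)  →  {clear(a), near(b), near(d), on(b), on(c), on(e)}
2. swap(e,b)  →  {clear(a), near(d), near(e), on(b), on(c), on(e)}
3. bind(e,a)  →  {clear(a), clear(e), near(d), near(e), on(b), on(c), on(e)}
optimal plan length = 3; 3 > 1

No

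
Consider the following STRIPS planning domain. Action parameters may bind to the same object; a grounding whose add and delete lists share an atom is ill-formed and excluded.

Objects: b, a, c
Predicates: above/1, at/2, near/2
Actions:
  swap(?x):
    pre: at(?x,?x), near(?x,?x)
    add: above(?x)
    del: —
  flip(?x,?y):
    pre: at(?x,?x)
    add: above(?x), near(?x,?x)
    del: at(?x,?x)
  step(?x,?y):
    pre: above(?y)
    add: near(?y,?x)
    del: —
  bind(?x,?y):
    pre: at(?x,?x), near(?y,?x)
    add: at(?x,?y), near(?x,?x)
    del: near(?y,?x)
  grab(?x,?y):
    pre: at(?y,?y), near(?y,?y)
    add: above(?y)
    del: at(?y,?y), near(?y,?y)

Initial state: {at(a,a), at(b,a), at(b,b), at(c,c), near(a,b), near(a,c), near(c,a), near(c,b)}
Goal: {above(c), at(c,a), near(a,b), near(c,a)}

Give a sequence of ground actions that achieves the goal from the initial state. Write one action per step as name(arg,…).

bind(c,a); swap(c)

1. bind(c,a)  →  {at(a,a), at(b,a), at(b,b), at(c,a), at(c,c), near(a,b), near(c,a), near(c,b), near(c,c)}
2. swap(c)  →  {above(c), at(a,a), at(b,a), at(b,b), at(c,a), at(c,c), near(a,b), near(c,a), near(c,b), near(c,c)}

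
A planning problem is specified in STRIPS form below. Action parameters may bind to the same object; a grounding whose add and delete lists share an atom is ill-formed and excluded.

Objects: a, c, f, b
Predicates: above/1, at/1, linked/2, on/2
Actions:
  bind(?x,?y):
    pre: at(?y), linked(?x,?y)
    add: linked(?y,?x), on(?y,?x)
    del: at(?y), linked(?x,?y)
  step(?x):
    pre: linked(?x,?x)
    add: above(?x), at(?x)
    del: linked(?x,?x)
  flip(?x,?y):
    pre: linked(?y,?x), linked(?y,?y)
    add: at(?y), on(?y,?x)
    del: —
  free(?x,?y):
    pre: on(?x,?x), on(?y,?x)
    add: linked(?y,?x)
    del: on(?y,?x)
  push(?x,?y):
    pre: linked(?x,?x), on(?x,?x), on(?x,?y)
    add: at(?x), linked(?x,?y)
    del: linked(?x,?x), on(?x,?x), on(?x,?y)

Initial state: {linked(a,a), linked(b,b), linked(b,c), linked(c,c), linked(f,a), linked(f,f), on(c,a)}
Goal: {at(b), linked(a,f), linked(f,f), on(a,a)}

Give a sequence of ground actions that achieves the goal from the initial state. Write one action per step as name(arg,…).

step(b); flip(a,a); bind(f,a)

1. step(b)  →  {above(b), at(b), linked(a,a), linked(b,c), linked(c,c), linked(f,a), linked(f,f), on(c,a)}
2. flip(a,a)  →  {above(b), at(a), at(b), linked(a,a), linked(b,c), linked(c,c), linked(f,a), linked(f,f), on(a,a), on(c,a)}
3. bind(f,a)  →  {above(b), at(b), linked(a,a), linked(a,f), linked(b,c), linked(c,c), linked(f,f), on(a,a), on(a,f), on(c,a)}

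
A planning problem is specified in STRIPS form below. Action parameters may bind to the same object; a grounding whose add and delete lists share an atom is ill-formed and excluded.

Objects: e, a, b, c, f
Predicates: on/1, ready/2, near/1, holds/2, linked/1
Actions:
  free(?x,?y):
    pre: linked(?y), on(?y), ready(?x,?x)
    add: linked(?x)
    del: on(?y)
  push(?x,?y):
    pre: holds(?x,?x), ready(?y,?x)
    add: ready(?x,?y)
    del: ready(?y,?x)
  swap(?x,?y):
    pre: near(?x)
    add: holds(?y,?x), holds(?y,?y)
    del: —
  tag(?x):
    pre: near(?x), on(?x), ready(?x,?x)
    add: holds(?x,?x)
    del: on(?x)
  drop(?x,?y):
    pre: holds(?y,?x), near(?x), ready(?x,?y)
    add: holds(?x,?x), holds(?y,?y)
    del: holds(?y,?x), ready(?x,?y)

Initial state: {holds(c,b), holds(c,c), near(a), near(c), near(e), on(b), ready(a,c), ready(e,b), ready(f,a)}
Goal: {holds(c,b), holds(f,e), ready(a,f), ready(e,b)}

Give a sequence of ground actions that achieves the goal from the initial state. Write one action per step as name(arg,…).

1. swap(e,a)  →  {holds(a,a), holds(a,e), holds(c,b), holds(c,c), near(a), near(c), near(e), on(b), ready(a,c), ready(e,b), ready(f,a)}
2. push(a,f)  →  {holds(a,a), holds(a,e), holds(c,b), holds(c,c), near(a), near(c), near(e), on(b), ready(a,c), ready(a,f), ready(e,b)}
3. swap(e,f)  →  {holds(a,a), holds(a,e), holds(c,b), holds(c,c), holds(f,e), holds(f,f), near(a), near(c), near(e), on(b), ready(a,c), ready(a,f), ready(e,b)}

swap(e,a); push(a,f); swap(e,f)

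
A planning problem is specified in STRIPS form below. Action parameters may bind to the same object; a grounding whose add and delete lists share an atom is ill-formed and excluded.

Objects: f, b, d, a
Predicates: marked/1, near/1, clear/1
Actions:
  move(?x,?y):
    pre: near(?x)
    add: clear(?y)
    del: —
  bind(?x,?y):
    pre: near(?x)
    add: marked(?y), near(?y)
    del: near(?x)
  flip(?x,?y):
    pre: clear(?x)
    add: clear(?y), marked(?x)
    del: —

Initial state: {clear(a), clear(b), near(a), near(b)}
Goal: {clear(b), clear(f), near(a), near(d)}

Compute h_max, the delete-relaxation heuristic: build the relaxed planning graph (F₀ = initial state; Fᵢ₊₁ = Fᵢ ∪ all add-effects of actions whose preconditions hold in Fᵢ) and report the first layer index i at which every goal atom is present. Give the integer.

F0 = init (4 atoms)
F1 = F0 ∪ {clear(d), clear(f), marked(a), marked(b), marked(d), marked(f), near(d), near(f)}  (12 atoms)
goal ⊆ F1  ⇒  h_max = 1

1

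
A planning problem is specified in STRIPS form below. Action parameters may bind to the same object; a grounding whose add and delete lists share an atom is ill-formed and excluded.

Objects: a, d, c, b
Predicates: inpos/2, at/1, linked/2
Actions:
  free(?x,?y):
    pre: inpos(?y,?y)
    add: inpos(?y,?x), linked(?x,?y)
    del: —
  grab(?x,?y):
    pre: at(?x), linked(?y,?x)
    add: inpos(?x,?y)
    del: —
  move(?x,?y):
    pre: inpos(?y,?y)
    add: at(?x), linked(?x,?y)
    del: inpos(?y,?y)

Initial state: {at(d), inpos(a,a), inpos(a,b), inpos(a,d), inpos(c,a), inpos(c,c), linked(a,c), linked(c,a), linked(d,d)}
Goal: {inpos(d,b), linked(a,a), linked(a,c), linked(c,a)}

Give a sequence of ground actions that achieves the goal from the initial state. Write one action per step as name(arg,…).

free(a,a); grab(d,d); free(b,d)

1. free(a,a)  →  {at(d), inpos(a,a), inpos(a,b), inpos(a,d), inpos(c,a), inpos(c,c), linked(a,a), linked(a,c), linked(c,a), linked(d,d)}
2. grab(d,d)  →  {at(d), inpos(a,a), inpos(a,b), inpos(a,d), inpos(c,a), inpos(c,c), inpos(d,d), linked(a,a), linked(a,c), linked(c,a), linked(d,d)}
3. free(b,d)  →  {at(d), inpos(a,a), inpos(a,b), inpos(a,d), inpos(c,a), inpos(c,c), inpos(d,b), inpos(d,d), linked(a,a), linked(a,c), linked(b,d), linked(c,a), linked(d,d)}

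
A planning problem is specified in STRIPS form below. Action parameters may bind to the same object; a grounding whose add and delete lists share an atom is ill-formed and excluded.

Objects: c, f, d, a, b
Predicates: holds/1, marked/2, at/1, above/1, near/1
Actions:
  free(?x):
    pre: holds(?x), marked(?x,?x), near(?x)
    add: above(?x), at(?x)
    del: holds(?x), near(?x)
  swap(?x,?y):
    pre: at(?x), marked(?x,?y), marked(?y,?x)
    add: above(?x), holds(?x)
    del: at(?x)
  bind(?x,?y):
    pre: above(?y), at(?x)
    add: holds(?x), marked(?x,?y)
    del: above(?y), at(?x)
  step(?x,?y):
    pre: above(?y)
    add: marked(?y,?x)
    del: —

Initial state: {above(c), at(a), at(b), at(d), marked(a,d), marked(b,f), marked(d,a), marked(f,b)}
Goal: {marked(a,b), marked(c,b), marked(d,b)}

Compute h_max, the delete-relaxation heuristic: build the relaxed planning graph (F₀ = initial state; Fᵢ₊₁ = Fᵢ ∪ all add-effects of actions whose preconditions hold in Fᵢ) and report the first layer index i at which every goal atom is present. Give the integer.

F0 = init (8 atoms)
F1 = F0 ∪ {above(a), above(b), above(d), holds(a), holds(b), holds(d), marked(a,c), marked(b,c), marked(c,a), marked(c,b), marked(c,c), marked(c,d), marked(c,f), marked(d,c)}  (22 atoms)
F2 = F1 ∪ {marked(a,a), marked(a,b), marked(a,f), marked(b,a), marked(b,b), marked(b,d), marked(d,b), marked(d,d), marked(d,f)}  (31 atoms)
goal ⊆ F2  ⇒  h_max = 2

2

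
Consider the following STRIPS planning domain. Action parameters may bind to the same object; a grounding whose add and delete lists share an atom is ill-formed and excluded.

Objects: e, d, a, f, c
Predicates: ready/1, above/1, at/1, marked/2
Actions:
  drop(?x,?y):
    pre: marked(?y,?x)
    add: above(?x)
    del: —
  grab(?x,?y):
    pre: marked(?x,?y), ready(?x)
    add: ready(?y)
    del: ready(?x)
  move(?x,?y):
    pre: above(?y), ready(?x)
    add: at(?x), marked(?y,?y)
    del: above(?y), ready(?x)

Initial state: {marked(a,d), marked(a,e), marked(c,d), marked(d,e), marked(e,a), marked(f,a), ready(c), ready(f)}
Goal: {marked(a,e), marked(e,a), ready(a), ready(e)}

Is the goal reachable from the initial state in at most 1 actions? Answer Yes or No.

No

1. grab(f,a)  →  {marked(a,d), marked(a,e), marked(c,d), marked(d,e), marked(e,a), marked(f,a), ready(a), ready(c)}
2. grab(c,d)  →  {marked(a,d), marked(a,e), marked(c,d), marked(d,e), marked(e,a), marked(f,a), ready(a), ready(d)}
3. grab(d,e)  →  {marked(a,d), marked(a,e), marked(c,d), marked(d,e), marked(e,a), marked(f,a), ready(a), ready(e)}
optimal plan length = 3; 3 > 1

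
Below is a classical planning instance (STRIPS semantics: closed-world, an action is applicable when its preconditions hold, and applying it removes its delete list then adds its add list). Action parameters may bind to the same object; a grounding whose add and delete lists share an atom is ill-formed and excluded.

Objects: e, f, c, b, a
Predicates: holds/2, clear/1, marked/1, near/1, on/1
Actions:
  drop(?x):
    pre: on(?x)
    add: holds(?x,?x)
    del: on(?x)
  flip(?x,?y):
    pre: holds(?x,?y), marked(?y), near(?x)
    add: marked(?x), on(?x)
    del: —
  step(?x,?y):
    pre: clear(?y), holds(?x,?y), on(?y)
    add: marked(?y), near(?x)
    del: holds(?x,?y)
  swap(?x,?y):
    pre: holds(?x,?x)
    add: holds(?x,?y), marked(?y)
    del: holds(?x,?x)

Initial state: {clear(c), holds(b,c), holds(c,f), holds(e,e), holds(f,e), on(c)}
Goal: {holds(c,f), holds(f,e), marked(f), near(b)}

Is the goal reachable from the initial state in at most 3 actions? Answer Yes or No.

Yes

1. step(b,c)  →  {clear(c), holds(c,f), holds(e,e), holds(f,e), marked(c), near(b), on(c)}
2. swap(e,f)  →  {clear(c), holds(c,f), holds(e,f), holds(f,e), marked(c), marked(f), near(b), on(c)}
optimal plan length = 2; 2 ≤ 3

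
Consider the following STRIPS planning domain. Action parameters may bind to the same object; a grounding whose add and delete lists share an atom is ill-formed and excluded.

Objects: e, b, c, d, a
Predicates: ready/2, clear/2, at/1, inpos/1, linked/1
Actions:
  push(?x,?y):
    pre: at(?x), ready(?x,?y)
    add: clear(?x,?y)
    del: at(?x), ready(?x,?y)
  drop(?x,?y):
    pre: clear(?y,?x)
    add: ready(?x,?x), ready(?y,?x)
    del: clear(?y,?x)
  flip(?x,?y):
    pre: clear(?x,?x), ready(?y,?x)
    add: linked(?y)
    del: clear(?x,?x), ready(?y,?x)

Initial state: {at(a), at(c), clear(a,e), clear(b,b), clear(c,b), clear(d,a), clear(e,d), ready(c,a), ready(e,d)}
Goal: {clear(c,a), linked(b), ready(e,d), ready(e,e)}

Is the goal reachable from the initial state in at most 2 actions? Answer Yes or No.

1. push(c,a)  →  {at(a), clear(a,e), clear(b,b), clear(c,a), clear(c,b), clear(d,a), clear(e,d), ready(e,d)}
2. drop(e,a)  →  {at(a), clear(b,b), clear(c,a), clear(c,b), clear(d,a), clear(e,d), ready(a,e), ready(e,d), ready(e,e)}
3. drop(b,c)  →  {at(a), clear(b,b), clear(c,a), clear(d,a), clear(e,d), ready(a,e), ready(b,b), ready(c,b), ready(e,d), ready(e,e)}
4. flip(b,b)  →  {at(a), clear(c,a), clear(d,a), clear(e,d), linked(b), ready(a,e), ready(c,b), ready(e,d), ready(e,e)}
optimal plan length = 4; 4 > 2

No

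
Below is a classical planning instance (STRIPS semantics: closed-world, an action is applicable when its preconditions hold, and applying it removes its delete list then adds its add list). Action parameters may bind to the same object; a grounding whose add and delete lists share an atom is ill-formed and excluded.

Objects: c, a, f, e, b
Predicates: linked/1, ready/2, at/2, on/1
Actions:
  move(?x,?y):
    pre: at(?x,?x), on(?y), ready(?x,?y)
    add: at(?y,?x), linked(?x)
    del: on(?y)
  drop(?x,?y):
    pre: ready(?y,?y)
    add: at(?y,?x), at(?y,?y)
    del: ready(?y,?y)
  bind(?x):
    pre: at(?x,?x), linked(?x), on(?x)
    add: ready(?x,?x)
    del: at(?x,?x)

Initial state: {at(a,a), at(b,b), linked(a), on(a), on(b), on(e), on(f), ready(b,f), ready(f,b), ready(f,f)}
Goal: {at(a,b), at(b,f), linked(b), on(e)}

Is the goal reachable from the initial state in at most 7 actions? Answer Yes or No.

1. move(b,f)  →  {at(a,a), at(b,b), at(f,b), linked(a), linked(b), on(a), on(b), on(e), ready(b,f), ready(f,b), ready(f,f)}
2. drop(c,f)  →  {at(a,a), at(b,b), at(f,b), at(f,c), at(f,f), linked(a), linked(b), on(a), on(b), on(e), ready(b,f), ready(f,b)}
3. move(f,b)  →  {at(a,a), at(b,b), at(b,f), at(f,b), at(f,c), at(f,f), linked(a), linked(b), linked(f), on(a), on(e), ready(b,f), ready(f,b)}
4. bind(a)  →  {at(b,b), at(b,f), at(f,b), at(f,c), at(f,f), linked(a), linked(b), linked(f), on(a), on(e), ready(a,a), ready(b,f), ready(f,b)}
5. drop(b,a)  →  {at(a,a), at(a,b), at(b,b), at(b,f), at(f,b), at(f,c), at(f,f), linked(a), linked(b), linked(f), on(a), on(e), ready(b,f), ready(f,b)}
optimal plan length = 5; 5 ≤ 7

Yes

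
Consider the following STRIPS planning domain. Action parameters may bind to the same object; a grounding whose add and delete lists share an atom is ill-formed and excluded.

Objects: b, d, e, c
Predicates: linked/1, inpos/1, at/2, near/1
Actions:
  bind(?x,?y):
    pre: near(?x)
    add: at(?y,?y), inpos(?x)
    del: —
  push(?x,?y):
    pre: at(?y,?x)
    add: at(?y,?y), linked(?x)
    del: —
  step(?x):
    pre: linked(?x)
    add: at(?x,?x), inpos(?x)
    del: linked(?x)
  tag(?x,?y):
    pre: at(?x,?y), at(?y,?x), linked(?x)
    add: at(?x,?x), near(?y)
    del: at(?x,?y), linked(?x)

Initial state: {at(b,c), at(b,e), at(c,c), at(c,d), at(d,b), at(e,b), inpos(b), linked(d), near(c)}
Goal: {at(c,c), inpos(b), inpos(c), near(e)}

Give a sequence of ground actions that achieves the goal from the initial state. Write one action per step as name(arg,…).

bind(c,b); push(b,b); tag(b,e)

1. bind(c,b)  →  {at(b,b), at(b,c), at(b,e), at(c,c), at(c,d), at(d,b), at(e,b), inpos(b), inpos(c), linked(d), near(c)}
2. push(b,b)  →  {at(b,b), at(b,c), at(b,e), at(c,c), at(c,d), at(d,b), at(e,b), inpos(b), inpos(c), linked(b), linked(d), near(c)}
3. tag(b,e)  →  {at(b,b), at(b,c), at(c,c), at(c,d), at(d,b), at(e,b), inpos(b), inpos(c), linked(d), near(c), near(e)}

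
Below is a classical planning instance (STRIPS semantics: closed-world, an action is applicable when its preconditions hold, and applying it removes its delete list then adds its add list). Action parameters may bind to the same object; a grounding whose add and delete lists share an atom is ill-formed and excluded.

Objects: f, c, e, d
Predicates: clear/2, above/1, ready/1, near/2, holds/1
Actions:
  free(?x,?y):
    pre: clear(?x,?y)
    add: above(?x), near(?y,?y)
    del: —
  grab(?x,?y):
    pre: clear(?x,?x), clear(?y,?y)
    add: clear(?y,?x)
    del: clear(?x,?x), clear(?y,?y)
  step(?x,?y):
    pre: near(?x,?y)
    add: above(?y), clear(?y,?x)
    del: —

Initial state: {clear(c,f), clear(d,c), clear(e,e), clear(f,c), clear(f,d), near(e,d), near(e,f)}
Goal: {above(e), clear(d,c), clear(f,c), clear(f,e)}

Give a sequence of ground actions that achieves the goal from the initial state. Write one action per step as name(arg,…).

1. free(e,e)  →  {above(e), clear(c,f), clear(d,c), clear(e,e), clear(f,c), clear(f,d), near(e,d), near(e,e), near(e,f)}
2. step(e,f)  →  {above(e), above(f), clear(c,f), clear(d,c), clear(e,e), clear(f,c), clear(f,d), clear(f,e), near(e,d), near(e,e), near(e,f)}

free(e,e); step(e,f)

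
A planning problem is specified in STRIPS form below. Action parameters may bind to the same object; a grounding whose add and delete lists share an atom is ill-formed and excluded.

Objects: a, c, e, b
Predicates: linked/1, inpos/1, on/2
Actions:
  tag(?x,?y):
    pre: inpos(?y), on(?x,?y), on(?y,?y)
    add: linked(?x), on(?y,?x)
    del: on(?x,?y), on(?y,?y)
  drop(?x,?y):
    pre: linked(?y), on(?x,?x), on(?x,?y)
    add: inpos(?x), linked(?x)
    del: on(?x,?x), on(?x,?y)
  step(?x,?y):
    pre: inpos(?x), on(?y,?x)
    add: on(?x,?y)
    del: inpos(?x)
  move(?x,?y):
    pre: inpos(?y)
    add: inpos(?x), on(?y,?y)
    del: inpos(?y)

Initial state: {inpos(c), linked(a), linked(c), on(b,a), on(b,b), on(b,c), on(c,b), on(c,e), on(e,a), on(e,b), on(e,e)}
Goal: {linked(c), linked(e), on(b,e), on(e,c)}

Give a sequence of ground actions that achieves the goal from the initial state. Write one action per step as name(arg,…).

drop(e,a); drop(b,a); step(e,c); step(b,e)

1. drop(e,a)  →  {inpos(c), inpos(e), linked(a), linked(c), linked(e), on(b,a), on(b,b), on(b,c), on(c,b), on(c,e), on(e,b)}
2. drop(b,a)  →  {inpos(b), inpos(c), inpos(e), linked(a), linked(b), linked(c), linked(e), on(b,c), on(c,b), on(c,e), on(e,b)}
3. step(e,c)  →  {inpos(b), inpos(c), linked(a), linked(b), linked(c), linked(e), on(b,c), on(c,b), on(c,e), on(e,b), on(e,c)}
4. step(b,e)  →  {inpos(c), linked(a), linked(b), linked(c), linked(e), on(b,c), on(b,e), on(c,b), on(c,e), on(e,b), on(e,c)}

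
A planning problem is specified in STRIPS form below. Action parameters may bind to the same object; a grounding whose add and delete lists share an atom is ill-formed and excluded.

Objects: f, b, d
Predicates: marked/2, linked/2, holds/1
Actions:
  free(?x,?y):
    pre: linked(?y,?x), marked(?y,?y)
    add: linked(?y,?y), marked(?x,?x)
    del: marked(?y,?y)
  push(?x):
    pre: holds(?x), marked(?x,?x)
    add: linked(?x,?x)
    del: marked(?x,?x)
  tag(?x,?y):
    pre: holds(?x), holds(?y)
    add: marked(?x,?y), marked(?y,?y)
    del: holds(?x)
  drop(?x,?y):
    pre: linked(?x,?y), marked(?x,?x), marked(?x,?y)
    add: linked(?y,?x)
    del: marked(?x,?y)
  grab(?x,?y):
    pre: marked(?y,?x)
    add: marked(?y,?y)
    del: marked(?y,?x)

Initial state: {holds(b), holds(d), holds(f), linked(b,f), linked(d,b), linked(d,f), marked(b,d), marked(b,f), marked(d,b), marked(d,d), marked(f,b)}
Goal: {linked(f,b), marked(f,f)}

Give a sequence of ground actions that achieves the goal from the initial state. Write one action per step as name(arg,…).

1. free(f,d)  →  {holds(b), holds(d), holds(f), linked(b,f), linked(d,b), linked(d,d), linked(d,f), marked(b,d), marked(b,f), marked(d,b), marked(f,b), marked(f,f)}
2. tag(f,b)  →  {holds(b), holds(d), linked(b,f), linked(d,b), linked(d,d), linked(d,f), marked(b,b), marked(b,d), marked(b,f), marked(d,b), marked(f,b), marked(f,f)}
3. drop(b,f)  →  {holds(b), holds(d), linked(b,f), linked(d,b), linked(d,d), linked(d,f), linked(f,b), marked(b,b), marked(b,d), marked(d,b), marked(f,b), marked(f,f)}

free(f,d); tag(f,b); drop(b,f)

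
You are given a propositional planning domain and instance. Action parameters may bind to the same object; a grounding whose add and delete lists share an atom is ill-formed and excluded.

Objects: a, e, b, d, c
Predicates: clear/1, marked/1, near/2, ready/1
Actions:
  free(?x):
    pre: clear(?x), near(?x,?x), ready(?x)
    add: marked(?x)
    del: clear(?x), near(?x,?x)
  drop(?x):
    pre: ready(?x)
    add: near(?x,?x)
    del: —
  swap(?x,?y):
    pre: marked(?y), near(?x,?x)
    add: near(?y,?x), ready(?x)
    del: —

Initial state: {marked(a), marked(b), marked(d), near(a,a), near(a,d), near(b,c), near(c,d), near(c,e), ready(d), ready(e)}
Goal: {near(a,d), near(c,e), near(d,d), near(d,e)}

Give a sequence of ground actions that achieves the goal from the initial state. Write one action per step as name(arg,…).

drop(e); drop(d); swap(e,d)

1. drop(e)  →  {marked(a), marked(b), marked(d), near(a,a), near(a,d), near(b,c), near(c,d), near(c,e), near(e,e), ready(d), ready(e)}
2. drop(d)  →  {marked(a), marked(b), marked(d), near(a,a), near(a,d), near(b,c), near(c,d), near(c,e), near(d,d), near(e,e), ready(d), ready(e)}
3. swap(e,d)  →  {marked(a), marked(b), marked(d), near(a,a), near(a,d), near(b,c), near(c,d), near(c,e), near(d,d), near(d,e), near(e,e), ready(d), ready(e)}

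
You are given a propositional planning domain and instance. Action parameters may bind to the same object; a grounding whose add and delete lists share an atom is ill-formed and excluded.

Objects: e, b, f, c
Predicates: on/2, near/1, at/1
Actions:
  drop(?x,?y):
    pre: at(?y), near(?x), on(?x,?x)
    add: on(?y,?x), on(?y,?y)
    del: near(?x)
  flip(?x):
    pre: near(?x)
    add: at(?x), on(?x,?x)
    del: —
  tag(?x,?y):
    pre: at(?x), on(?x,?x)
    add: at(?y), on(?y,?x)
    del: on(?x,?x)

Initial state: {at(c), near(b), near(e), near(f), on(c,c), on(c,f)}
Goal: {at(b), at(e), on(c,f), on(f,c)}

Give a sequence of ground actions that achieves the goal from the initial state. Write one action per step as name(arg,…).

flip(e); flip(b); tag(c,f)

1. flip(e)  →  {at(c), at(e), near(b), near(e), near(f), on(c,c), on(c,f), on(e,e)}
2. flip(b)  →  {at(b), at(c), at(e), near(b), near(e), near(f), on(b,b), on(c,c), on(c,f), on(e,e)}
3. tag(c,f)  →  {at(b), at(c), at(e), at(f), near(b), near(e), near(f), on(b,b), on(c,f), on(e,e), on(f,c)}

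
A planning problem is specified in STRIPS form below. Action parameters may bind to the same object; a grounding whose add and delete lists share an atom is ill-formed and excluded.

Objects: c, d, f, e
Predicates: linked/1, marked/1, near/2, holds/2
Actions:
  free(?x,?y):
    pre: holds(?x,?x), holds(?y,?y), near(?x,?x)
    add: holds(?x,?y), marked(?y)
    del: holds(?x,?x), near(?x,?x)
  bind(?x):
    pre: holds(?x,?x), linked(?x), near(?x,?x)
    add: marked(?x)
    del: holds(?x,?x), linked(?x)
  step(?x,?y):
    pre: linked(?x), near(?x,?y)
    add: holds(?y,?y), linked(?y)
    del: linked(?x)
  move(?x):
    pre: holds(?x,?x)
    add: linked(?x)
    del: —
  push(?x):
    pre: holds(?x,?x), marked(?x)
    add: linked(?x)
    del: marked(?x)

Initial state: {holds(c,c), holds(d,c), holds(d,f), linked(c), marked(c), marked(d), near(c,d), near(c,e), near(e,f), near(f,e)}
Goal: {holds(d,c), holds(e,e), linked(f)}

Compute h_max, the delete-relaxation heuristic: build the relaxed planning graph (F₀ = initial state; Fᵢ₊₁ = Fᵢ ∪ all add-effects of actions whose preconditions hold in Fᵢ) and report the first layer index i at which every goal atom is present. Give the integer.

2

F0 = init (10 atoms)
F1 = F0 ∪ {holds(d,d), holds(e,e), linked(d), linked(e)}  (14 atoms)
F2 = F1 ∪ {holds(f,f), linked(f)}  (16 atoms)
goal ⊆ F2  ⇒  h_max = 2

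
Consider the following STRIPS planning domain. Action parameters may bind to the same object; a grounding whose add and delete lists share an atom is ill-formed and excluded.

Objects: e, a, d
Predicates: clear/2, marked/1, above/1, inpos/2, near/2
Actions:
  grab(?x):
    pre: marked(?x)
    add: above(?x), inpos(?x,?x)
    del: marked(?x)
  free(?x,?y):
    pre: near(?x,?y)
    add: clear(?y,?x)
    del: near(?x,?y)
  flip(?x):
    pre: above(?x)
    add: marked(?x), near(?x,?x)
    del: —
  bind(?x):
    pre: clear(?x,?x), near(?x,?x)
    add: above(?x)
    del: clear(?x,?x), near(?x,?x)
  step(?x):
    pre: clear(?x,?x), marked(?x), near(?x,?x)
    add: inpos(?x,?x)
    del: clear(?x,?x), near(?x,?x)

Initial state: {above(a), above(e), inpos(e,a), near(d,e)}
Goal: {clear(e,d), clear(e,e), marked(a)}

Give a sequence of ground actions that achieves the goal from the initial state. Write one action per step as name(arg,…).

free(d,e); flip(e); free(e,e); flip(a)

1. free(d,e)  →  {above(a), above(e), clear(e,d), inpos(e,a)}
2. flip(e)  →  {above(a), above(e), clear(e,d), inpos(e,a), marked(e), near(e,e)}
3. free(e,e)  →  {above(a), above(e), clear(e,d), clear(e,e), inpos(e,a), marked(e)}
4. flip(a)  →  {above(a), above(e), clear(e,d), clear(e,e), inpos(e,a), marked(a), marked(e), near(a,a)}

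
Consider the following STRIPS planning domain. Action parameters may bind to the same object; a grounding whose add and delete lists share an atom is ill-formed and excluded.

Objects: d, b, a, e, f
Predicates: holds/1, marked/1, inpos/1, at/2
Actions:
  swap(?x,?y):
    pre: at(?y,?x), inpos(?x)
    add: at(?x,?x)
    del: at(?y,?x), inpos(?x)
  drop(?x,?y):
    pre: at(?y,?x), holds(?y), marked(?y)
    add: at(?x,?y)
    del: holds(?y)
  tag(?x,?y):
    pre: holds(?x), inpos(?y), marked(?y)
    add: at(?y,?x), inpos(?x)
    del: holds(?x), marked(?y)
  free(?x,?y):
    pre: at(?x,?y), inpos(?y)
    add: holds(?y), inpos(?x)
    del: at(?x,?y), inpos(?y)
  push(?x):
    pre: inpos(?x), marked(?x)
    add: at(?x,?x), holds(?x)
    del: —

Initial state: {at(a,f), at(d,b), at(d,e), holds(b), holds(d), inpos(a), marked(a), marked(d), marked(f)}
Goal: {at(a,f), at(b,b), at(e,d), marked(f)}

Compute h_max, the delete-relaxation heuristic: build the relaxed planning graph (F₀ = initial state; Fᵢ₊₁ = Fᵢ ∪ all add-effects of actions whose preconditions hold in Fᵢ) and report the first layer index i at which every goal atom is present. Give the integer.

2

F0 = init (9 atoms)
F1 = F0 ∪ {at(a,a), at(a,b), at(a,d), at(b,d), at(e,d), holds(a), inpos(b), inpos(d)}  (17 atoms)
F2 = F1 ∪ {at(b,a), at(b,b), at(d,a), at(d,d), at(f,a), inpos(e)}  (23 atoms)
goal ⊆ F2  ⇒  h_max = 2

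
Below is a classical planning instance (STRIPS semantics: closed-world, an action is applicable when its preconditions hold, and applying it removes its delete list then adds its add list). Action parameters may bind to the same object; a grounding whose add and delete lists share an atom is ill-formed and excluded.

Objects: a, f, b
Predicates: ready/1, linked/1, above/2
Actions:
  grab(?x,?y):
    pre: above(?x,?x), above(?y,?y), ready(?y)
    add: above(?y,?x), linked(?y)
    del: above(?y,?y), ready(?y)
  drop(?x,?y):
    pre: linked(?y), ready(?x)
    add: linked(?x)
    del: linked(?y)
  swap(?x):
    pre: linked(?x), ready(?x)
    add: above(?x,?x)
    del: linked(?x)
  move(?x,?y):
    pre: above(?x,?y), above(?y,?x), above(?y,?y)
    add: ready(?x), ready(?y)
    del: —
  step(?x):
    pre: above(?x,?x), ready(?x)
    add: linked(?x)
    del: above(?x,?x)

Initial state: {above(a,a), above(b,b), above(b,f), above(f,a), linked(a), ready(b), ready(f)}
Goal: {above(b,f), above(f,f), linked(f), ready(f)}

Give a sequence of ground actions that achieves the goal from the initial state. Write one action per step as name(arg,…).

1. grab(a,b)  →  {above(a,a), above(b,a), above(b,f), above(f,a), linked(a), linked(b), ready(f)}
2. drop(f,a)  →  {above(a,a), above(b,a), above(b,f), above(f,a), linked(b), linked(f), ready(f)}
3. swap(f)  →  {above(a,a), above(b,a), above(b,f), above(f,a), above(f,f), linked(b), ready(f)}
4. drop(f,b)  →  {above(a,a), above(b,a), above(b,f), above(f,a), above(f,f), linked(f), ready(f)}

grab(a,b); drop(f,a); swap(f); drop(f,b)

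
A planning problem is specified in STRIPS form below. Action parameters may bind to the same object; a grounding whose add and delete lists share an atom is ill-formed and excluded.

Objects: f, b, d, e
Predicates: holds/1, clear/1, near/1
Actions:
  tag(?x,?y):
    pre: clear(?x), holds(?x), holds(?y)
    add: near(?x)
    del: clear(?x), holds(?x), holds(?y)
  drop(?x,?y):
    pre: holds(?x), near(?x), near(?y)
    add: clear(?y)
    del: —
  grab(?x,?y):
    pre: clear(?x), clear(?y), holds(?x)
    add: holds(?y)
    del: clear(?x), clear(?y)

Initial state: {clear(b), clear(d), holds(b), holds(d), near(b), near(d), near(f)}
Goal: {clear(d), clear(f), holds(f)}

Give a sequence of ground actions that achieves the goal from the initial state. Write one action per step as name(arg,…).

1. drop(b,f)  →  {clear(b), clear(d), clear(f), holds(b), holds(d), near(b), near(d), near(f)}
2. grab(b,f)  →  {clear(d), holds(b), holds(d), holds(f), near(b), near(d), near(f)}
3. drop(f,f)  →  {clear(d), clear(f), holds(b), holds(d), holds(f), near(b), near(d), near(f)}

drop(b,f); grab(b,f); drop(f,f)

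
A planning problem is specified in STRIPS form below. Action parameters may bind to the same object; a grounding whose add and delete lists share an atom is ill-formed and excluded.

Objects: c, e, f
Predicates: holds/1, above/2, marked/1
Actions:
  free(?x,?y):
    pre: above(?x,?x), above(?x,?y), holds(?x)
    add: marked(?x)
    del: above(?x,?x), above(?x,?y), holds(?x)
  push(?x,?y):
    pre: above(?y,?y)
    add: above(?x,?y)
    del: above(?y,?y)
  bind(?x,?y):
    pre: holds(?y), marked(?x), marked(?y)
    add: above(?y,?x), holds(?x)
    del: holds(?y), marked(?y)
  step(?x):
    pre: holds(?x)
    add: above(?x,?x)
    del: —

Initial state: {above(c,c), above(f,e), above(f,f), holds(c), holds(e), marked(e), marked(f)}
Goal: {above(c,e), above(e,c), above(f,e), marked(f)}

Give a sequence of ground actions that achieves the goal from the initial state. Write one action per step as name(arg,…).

1. push(e,c)  →  {above(e,c), above(f,e), above(f,f), holds(c), holds(e), marked(e), marked(f)}
2. step(e)  →  {above(e,c), above(e,e), above(f,e), above(f,f), holds(c), holds(e), marked(e), marked(f)}
3. push(c,e)  →  {above(c,e), above(e,c), above(f,e), above(f,f), holds(c), holds(e), marked(e), marked(f)}

push(e,c); step(e); push(c,e)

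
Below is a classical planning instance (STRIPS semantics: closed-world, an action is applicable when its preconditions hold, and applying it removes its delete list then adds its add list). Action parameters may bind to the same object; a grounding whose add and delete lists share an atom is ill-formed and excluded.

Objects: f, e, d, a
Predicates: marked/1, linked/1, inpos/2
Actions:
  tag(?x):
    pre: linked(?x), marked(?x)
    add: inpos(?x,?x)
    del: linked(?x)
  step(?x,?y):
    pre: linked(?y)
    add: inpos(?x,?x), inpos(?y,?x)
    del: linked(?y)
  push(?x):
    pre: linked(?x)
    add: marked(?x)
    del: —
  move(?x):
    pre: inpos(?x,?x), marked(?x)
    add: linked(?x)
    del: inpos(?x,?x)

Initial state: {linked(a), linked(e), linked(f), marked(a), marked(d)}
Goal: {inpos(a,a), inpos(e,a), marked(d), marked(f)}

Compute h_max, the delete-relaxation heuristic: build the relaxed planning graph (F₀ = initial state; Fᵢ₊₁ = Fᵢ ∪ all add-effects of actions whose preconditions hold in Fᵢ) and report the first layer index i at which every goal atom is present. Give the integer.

1

F0 = init (5 atoms)
F1 = F0 ∪ {inpos(a,a), inpos(a,d), inpos(a,e), inpos(a,f), inpos(d,d), inpos(e,a), inpos(e,d), inpos(e,e), inpos(e,f), inpos(f,a), inpos(f,d), inpos(f,e), inpos(f,f), marked(e), marked(f)}  (20 atoms)
goal ⊆ F1  ⇒  h_max = 1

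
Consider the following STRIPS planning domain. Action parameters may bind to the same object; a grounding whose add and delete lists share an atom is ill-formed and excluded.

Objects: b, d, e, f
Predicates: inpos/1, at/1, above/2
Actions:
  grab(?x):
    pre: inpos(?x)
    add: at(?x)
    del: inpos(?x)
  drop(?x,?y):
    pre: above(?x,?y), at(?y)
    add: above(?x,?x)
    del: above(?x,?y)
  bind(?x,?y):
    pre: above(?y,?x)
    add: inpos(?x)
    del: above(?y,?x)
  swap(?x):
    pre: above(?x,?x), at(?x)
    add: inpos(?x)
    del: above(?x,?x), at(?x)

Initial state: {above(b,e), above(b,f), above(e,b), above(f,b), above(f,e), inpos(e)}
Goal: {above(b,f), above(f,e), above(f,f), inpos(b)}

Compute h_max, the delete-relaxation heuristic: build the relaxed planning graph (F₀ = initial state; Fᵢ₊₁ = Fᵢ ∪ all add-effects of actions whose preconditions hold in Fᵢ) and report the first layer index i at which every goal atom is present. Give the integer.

F0 = init (6 atoms)
F1 = F0 ∪ {at(e), inpos(b), inpos(f)}  (9 atoms)
F2 = F1 ∪ {above(b,b), above(f,f), at(b), at(f)}  (13 atoms)
goal ⊆ F2  ⇒  h_max = 2

2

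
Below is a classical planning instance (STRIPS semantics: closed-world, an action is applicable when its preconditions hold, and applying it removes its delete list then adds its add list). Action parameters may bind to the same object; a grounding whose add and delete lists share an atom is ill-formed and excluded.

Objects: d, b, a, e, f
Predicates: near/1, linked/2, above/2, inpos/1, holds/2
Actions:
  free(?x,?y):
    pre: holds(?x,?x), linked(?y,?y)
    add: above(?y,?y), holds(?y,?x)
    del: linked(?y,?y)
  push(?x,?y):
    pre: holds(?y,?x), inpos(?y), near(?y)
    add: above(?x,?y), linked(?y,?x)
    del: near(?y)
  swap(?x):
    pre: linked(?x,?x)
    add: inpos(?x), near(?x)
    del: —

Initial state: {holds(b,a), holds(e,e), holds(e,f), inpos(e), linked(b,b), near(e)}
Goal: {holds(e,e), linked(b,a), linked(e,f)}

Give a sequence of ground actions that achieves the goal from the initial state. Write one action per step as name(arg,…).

1. push(f,e)  →  {above(f,e), holds(b,a), holds(e,e), holds(e,f), inpos(e), linked(b,b), linked(e,f)}
2. swap(b)  →  {above(f,e), holds(b,a), holds(e,e), holds(e,f), inpos(b), inpos(e), linked(b,b), linked(e,f), near(b)}
3. push(a,b)  →  {above(a,b), above(f,e), holds(b,a), holds(e,e), holds(e,f), inpos(b), inpos(e), linked(b,a), linked(b,b), linked(e,f)}

push(f,e); swap(b); push(a,b)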